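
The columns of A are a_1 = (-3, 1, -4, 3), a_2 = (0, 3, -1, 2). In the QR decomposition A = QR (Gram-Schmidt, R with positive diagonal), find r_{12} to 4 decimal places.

r_{12} = 2.1974

a_1 = (-3, 1, -4, 3); ‖a_1‖ = 5.9161, so q_1 = (-0.5071, 0.1690, -0.6761, 0.5071).
r_{12} = q_1·a_2 = 2.1974.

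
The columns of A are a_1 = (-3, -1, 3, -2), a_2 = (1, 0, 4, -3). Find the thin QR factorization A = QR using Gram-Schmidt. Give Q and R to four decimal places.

e_1 = a_1/‖a_1‖ = (-3, -1, 3, -2)/4.7958 = (-0.6255, -0.2085, 0.6255, -0.4170).
r_{12} = e_1·a_2 = 3.1277.
u_2 = a_2 − 3.1277·e_1 = (2.9565, 0.6522, 2.0435, -1.6957).
‖u_2‖ = 4.0271, so e_2 = (0.7342, 0.1619, 0.5074, -0.4211).

Q = [[-0.6255, 0.7342], [-0.2085, 0.1619], [0.6255, 0.5074], [-0.4170, -0.4211]], R = [[4.7958, 3.1277], [0.0000, 4.0271]]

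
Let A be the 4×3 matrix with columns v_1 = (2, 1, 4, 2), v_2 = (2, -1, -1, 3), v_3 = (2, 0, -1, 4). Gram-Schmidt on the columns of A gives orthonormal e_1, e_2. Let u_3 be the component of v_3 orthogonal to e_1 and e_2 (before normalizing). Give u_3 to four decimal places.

e_1 = v_1/‖v_1‖ = (2, 1, 4, 2)/5.0000 = (0.4000, 0.2000, 0.8000, 0.4000).
r_{12} = e_1·v_2 = 1.0000.
u_2 = v_2 − 1.0000·e_1 = (1.6000, -1.2000, -1.8000, 2.6000).
‖u_2‖ = 3.7417, so e_2 = (0.4276, -0.3207, -0.4811, 0.6949).
r_{13} = e_1·v_3 = 1.6000; r_{23} = e_2·v_3 = 4.1158.
u_3 = v_3 − 1.6000·e_1 − 4.1158·e_2 = (-0.4000, 1.0000, -0.3000, 0.5000).

u_3 = (-0.4000, 1.0000, -0.3000, 0.5000)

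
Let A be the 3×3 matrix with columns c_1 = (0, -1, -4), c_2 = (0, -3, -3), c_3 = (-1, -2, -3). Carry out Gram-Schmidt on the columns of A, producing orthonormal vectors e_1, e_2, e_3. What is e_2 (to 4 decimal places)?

e_1 = c_1/‖c_1‖ = (0, -1, -4)/4.1231 = (0.0000, -0.2425, -0.9701).
r_{12} = e_1·c_2 = 3.6380.
u_2 = c_2 − 3.6380·e_1 = (0.0000, -2.1176, 0.5294).
‖u_2‖ = 2.1828, so e_2 = (0.0000, -0.9701, 0.2425).

e_2 = (0.0000, -0.9701, 0.2425)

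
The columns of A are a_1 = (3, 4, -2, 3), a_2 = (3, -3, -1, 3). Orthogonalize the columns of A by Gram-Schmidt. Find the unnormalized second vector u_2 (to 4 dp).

u_2 = (2.3684, -3.8421, -0.5789, 2.3684)

a_1 = (3, 4, -2, 3); ‖a_1‖ = 6.1644, so q_1 = (0.4867, 0.6489, -0.3244, 0.4867).
q_1·a_2 = 0.4867·3 + 0.6489·(-3) + (-0.3244)·(-1) + 0.4867·3 = 1.2978.
u_2 = a_2 − 1.2978·q_1 = (2.3684, -3.8421, -0.5789, 2.3684).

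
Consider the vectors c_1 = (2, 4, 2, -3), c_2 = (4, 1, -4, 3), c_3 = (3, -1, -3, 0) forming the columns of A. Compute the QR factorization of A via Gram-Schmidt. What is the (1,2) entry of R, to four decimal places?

r_{12} = -0.8704

c_1 = (2, 4, 2, -3); ‖c_1‖ = 5.7446, so q_1 = (0.3482, 0.6963, 0.3482, -0.5222).
r_{12} = q_1·c_2 = -0.8704.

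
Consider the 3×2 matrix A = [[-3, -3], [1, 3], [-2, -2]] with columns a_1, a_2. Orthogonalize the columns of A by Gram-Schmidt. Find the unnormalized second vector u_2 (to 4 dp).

a_1 = (-3, 1, -2); ‖a_1‖ = 3.7417, so e_1 = (-0.8018, 0.2673, -0.5345).
e_1·a_2 = (-0.8018)·(-3) + 0.2673·3 + (-0.5345)·(-2) = 4.2762.
u_2 = a_2 − 4.2762·e_1 = (0.4286, 1.8571, 0.2857).

u_2 = (0.4286, 1.8571, 0.2857)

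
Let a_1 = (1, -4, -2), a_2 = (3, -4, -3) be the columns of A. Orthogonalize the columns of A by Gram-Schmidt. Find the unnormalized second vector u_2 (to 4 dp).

a_1 = (1, -4, -2); ‖a_1‖ = 4.5826, so e_1 = (0.2182, -0.8729, -0.4364).
e_1·a_2 = 0.2182·3 + (-0.8729)·(-4) + (-0.4364)·(-3) = 5.4554.
u_2 = a_2 − 5.4554·e_1 = (1.8095, 0.7619, -0.6190).

u_2 = (1.8095, 0.7619, -0.6190)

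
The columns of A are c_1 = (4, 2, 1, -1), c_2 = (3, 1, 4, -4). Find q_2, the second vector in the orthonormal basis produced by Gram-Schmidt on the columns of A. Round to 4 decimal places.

q_2 = (-0.2236, -0.2236, 0.6708, -0.6708)

c_1 = (4, 2, 1, -1); ‖c_1‖ = 4.6904, so q_1 = (0.8528, 0.4264, 0.2132, -0.2132).
q_1·c_2 = 0.8528·3 + 0.4264·1 + 0.2132·4 + (-0.2132)·(-4) = 4.6904.
u_2 = c_2 − 4.6904·q_1 = (-1.0000, -1.0000, 3.0000, -3.0000).
‖u_2‖ = 4.4721, so q_2 = (-0.2236, -0.2236, 0.6708, -0.6708).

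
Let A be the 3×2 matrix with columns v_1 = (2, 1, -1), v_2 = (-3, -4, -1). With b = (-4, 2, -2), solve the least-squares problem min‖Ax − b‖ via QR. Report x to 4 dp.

v_1 = (2, 1, -1); ‖v_1‖ = 2.4495, so e_1 = (0.8165, 0.4082, -0.4082).
e_1·v_2 = 0.8165·(-3) + 0.4082·(-4) + (-0.4082)·(-1) = -3.6742.
u_2 = v_2 + 3.6742·e_1 = (0.0000, -2.5000, -2.5000).
‖u_2‖ = 3.5355, so e_2 = (0.0000, -0.7071, -0.7071).
Qᵀb = (-1.6330, 0.0000).
Back-substitute: x_2 = 0.0000/3.5355 = 0.0000.
x_1 = (-1.6330 + 3.6742·0.0000)/2.4495 = -0.6667.

x = (-0.6667, 0.0000)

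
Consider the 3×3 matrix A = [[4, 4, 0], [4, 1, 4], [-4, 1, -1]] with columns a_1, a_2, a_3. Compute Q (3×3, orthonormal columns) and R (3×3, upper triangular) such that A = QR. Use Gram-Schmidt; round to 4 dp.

Q = [[0.5774, 0.7493, -0.3244], [0.5774, -0.0937, 0.8111], [-0.5774, 0.6556, 0.4867]], R = [[6.9282, 2.3094, 2.8868], [0.0000, 3.5590, -1.0302], [0.0000, 0.0000, 2.7578]]

e_1 = a_1/‖a_1‖ = (4, 4, -4)/6.9282 = (0.5774, 0.5774, -0.5774).
r_{12} = e_1·a_2 = 2.3094.
u_2 = a_2 − 2.3094·e_1 = (2.6667, -0.3333, 2.3333).
‖u_2‖ = 3.5590, so e_2 = (0.7493, -0.0937, 0.6556).
r_{13} = e_1·a_3 = 2.8868; r_{23} = e_2·a_3 = -1.0302.
u_3 = a_3 − 2.8868·e_1 + 1.0302·e_2 = (-0.8947, 2.2368, 1.3421).
‖u_3‖ = 2.7578, so e_3 = (-0.3244, 0.8111, 0.4867).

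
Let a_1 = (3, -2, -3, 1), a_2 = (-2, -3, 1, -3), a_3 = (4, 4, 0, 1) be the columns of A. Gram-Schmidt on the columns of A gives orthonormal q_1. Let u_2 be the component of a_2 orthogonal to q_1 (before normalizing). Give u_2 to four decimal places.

u_2 = (-1.2174, -3.5217, 0.2174, -2.7391)

q_1 = a_1/‖a_1‖ = (3, -2, -3, 1)/4.7958 = (0.6255, -0.4170, -0.6255, 0.2085).
r_{12} = q_1·a_2 = -1.2511.
u_2 = a_2 + 1.2511·q_1 = (-1.2174, -3.5217, 0.2174, -2.7391).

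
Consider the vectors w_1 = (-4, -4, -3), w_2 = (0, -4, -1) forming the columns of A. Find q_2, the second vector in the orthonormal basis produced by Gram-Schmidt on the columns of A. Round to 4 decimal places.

q_2 = (0.6475, -0.7498, 0.1363)

w_1 = (-4, -4, -3); ‖w_1‖ = 6.4031, so q_1 = (-0.6247, -0.6247, -0.4685).
q_1·w_2 = (-0.6247)·0 + (-0.6247)·(-4) + (-0.4685)·(-1) = 2.9673.
u_2 = w_2 − 2.9673·q_1 = (1.8537, -2.1463, 0.3902).
‖u_2‖ = 2.8627, so q_2 = (0.6475, -0.7498, 0.1363).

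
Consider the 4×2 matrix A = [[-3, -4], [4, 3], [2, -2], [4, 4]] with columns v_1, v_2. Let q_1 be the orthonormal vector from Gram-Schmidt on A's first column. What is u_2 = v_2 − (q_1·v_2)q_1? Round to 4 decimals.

u_2 = (-1.6000, -0.2000, -3.6000, 0.8000)

v_1 = (-3, 4, 2, 4); ‖v_1‖ = 6.7082, so q_1 = (-0.4472, 0.5963, 0.2981, 0.5963).
q_1·v_2 = (-0.4472)·(-4) + 0.5963·3 + 0.2981·(-2) + 0.5963·4 = 5.3666.
u_2 = v_2 − 5.3666·q_1 = (-1.6000, -0.2000, -3.6000, 0.8000).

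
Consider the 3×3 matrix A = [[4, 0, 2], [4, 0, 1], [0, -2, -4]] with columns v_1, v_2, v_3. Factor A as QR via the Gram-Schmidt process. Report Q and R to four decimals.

Q = [[0.7071, 0.0000, 0.7071], [0.7071, 0.0000, -0.7071], [0.0000, -1.0000, 0.0000]], R = [[5.6569, 0.0000, 2.1213], [0.0000, 2.0000, 4.0000], [0.0000, 0.0000, 0.7071]]

q_1 = v_1/‖v_1‖ = (4, 4, 0)/5.6569 = (0.7071, 0.7071, 0.0000).
r_{12} = q_1·v_2 = 0.0000.
u_2 = v_2 + 0.0000·q_1 = (0.0000, 0.0000, -2.0000).
‖u_2‖ = 2.0000, so q_2 = (0.0000, 0.0000, -1.0000).
r_{13} = q_1·v_3 = 2.1213; r_{23} = q_2·v_3 = 4.0000.
u_3 = v_3 − 2.1213·q_1 − 4.0000·q_2 = (0.5000, -0.5000, 0.0000).
‖u_3‖ = 0.7071, so q_3 = (0.7071, -0.7071, 0.0000).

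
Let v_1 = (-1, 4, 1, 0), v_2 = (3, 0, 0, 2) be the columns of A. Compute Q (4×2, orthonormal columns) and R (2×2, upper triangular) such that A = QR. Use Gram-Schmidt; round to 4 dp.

e_1 = v_1/‖v_1‖ = (-1, 4, 1, 0)/4.2426 = (-0.2357, 0.9428, 0.2357, 0.0000).
r_{12} = e_1·v_2 = -0.7071.
u_2 = v_2 + 0.7071·e_1 = (2.8333, 0.6667, 0.1667, 2.0000).
‖u_2‖ = 3.5355, so e_2 = (0.8014, 0.1886, 0.0471, 0.5657).

Q = [[-0.2357, 0.8014], [0.9428, 0.1886], [0.2357, 0.0471], [0.0000, 0.5657]], R = [[4.2426, -0.7071], [0.0000, 3.5355]]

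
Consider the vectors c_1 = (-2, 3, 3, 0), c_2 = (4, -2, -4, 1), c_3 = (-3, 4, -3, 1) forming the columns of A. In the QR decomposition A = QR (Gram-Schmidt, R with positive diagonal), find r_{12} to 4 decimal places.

c_1 = (-2, 3, 3, 0); ‖c_1‖ = 4.6904, so e_1 = (-0.4264, 0.6396, 0.6396, 0.0000).
r_{12} = e_1·c_2 = -5.5432.

r_{12} = -5.5432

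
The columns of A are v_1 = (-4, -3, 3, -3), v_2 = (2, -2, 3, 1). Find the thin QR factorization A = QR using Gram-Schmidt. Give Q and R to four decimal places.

v_1 = (-4, -3, 3, -3); ‖v_1‖ = 6.5574, so q_1 = (-0.6100, -0.4575, 0.4575, -0.4575).
q_1·v_2 = (-0.6100)·2 + (-0.4575)·(-2) + 0.4575·3 + (-0.4575)·1 = 0.6100.
u_2 = v_2 − 0.6100·q_1 = (2.3721, -1.7209, 2.7209, 1.2791).
‖u_2‖ = 4.1986, so q_2 = (0.5650, -0.4099, 0.6481, 0.3046).

Q = [[-0.6100, 0.5650], [-0.4575, -0.4099], [0.4575, 0.6481], [-0.4575, 0.3046]], R = [[6.5574, 0.6100], [0.0000, 4.1986]]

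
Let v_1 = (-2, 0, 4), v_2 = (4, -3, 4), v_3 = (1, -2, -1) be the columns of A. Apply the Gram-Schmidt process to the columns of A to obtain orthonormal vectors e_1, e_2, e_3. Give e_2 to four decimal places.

e_1 = v_1/‖v_1‖ = (-2, 0, 4)/4.4721 = (-0.4472, 0.0000, 0.8944).
r_{12} = e_1·v_2 = 1.7889.
u_2 = v_2 − 1.7889·e_1 = (4.8000, -3.0000, 2.4000).
‖u_2‖ = 6.1482, so e_2 = (0.7807, -0.4880, 0.3904).

e_2 = (0.7807, -0.4880, 0.3904)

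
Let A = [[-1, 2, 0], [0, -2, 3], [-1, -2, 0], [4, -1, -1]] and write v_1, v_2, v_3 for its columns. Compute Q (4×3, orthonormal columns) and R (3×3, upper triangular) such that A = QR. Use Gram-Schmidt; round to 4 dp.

v_1 = (-1, 0, -1, 4); ‖v_1‖ = 4.2426, so q_1 = (-0.2357, 0.0000, -0.2357, 0.9428).
q_1·v_2 = (-0.2357)·2 + 0.0000·(-2) + (-0.2357)·(-2) + 0.9428·(-1) = -0.9428.
u_2 = v_2 + 0.9428·q_1 = (1.7778, -2.0000, -2.2222, -0.1111).
‖u_2‖ = 3.4801, so q_2 = (0.5108, -0.5747, -0.6386, -0.0319).
q_1·v_3 = (-0.2357)·0 + 0.0000·3 + (-0.2357)·0 + 0.9428·(-1) = -0.9428; q_2·v_3 = 0.5108·0 + (-0.5747)·3 + (-0.6386)·0 + (-0.0319)·(-1) = -1.6922.
u_3 = v_3 + 0.9428·q_1 + 1.6922·q_2 = (0.6422, 2.0275, -1.3028, -0.1651).
‖u_3‖ = 2.4995, so q_3 = (0.2569, 0.8112, -0.5212, -0.0661).

Q = [[-0.2357, 0.5108, 0.2569], [0.0000, -0.5747, 0.8112], [-0.2357, -0.6386, -0.5212], [0.9428, -0.0319, -0.0661]], R = [[4.2426, -0.9428, -0.9428], [0.0000, 3.4801, -1.6922], [0.0000, 0.0000, 2.4995]]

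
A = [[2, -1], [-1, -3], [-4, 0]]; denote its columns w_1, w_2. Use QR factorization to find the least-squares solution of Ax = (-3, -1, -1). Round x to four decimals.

w_1 = (2, -1, -4); ‖w_1‖ = 4.5826, so e_1 = (0.4364, -0.2182, -0.8729).
e_1·w_2 = 0.4364·(-1) + (-0.2182)·(-3) + (-0.8729)·0 = 0.2182.
u_2 = w_2 − 0.2182·e_1 = (-1.0952, -2.9524, 0.1905).
‖u_2‖ = 3.1547, so e_2 = (-0.3472, -0.9359, 0.0604).
Qᵀb = (-0.2182, 1.9170).
Back-substitute: x_2 = 1.9170/3.1547 = 0.6077.
x_1 = (-0.2182 − 0.2182·0.6077)/4.5826 = -0.0766.

x = (-0.0766, 0.6077)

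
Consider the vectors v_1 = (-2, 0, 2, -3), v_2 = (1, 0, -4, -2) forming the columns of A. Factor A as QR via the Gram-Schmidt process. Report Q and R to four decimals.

Q = [[-0.4851, 0.1182], [0.0000, 0.0000], [0.4851, -0.7880], [-0.7276, -0.6042]], R = [[4.1231, -0.9701], [0.0000, 4.4787]]

v_1 = (-2, 0, 2, -3); ‖v_1‖ = 4.1231, so q_1 = (-0.4851, 0.0000, 0.4851, -0.7276).
q_1·v_2 = (-0.4851)·1 + 0.0000·0 + 0.4851·(-4) + (-0.7276)·(-2) = -0.9701.
u_2 = v_2 + 0.9701·q_1 = (0.5294, 0.0000, -3.5294, -2.7059).
‖u_2‖ = 4.4787, so q_2 = (0.1182, 0.0000, -0.7880, -0.6042).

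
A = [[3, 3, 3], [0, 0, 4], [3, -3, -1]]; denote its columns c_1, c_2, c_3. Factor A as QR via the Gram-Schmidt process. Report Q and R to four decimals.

Q = [[0.7071, 0.7071, 0.0000], [0.0000, 0.0000, 1.0000], [0.7071, -0.7071, 0.0000]], R = [[4.2426, 0.0000, 1.4142], [0.0000, 4.2426, 2.8284], [0.0000, 0.0000, 4.0000]]

c_1 = (3, 0, 3); ‖c_1‖ = 4.2426, so e_1 = (0.7071, 0.0000, 0.7071).
e_1·c_2 = 0.7071·3 + 0.0000·0 + 0.7071·(-3) = 0.0000.
u_2 = c_2 − 0.0000·e_1 = (3.0000, 0.0000, -3.0000).
‖u_2‖ = 4.2426, so e_2 = (0.7071, 0.0000, -0.7071).
e_1·c_3 = 0.7071·3 + 0.0000·4 + 0.7071·(-1) = 1.4142; e_2·c_3 = 0.7071·3 + 0.0000·4 + (-0.7071)·(-1) = 2.8284.
u_3 = c_3 − 1.4142·e_1 − 2.8284·e_2 = (0.0000, 4.0000, 0.0000).
‖u_3‖ = 4.0000, so e_3 = (0.0000, 1.0000, 0.0000).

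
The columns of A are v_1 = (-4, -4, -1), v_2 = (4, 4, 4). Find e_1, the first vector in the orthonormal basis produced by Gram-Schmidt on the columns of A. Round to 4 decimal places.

e_1 = (-0.6963, -0.6963, -0.1741)

v_1 = (-4, -4, -1); ‖v_1‖ = 5.7446, so e_1 = (-0.6963, -0.6963, -0.1741).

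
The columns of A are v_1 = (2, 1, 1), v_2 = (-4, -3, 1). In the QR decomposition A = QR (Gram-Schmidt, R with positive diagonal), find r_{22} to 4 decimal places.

r_{22} = 3.0551

q_1 = v_1/‖v_1‖ = (2, 1, 1)/2.4495 = (0.8165, 0.4082, 0.4082).
r_{12} = q_1·v_2 = -4.0825.
u_2 = v_2 + 4.0825·q_1 = (-0.6667, -1.3333, 2.6667).
r_{22} = ‖u_2‖ = 3.0551.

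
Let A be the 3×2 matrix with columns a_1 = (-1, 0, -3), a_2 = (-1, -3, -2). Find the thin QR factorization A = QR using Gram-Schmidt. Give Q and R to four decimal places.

e_1 = a_1/‖a_1‖ = (-1, 0, -3)/3.1623 = (-0.3162, 0.0000, -0.9487).
r_{12} = e_1·a_2 = 2.2136.
u_2 = a_2 − 2.2136·e_1 = (-0.3000, -3.0000, 0.1000).
‖u_2‖ = 3.0166, so e_2 = (-0.0994, -0.9945, 0.0331).

Q = [[-0.3162, -0.0994], [0.0000, -0.9945], [-0.9487, 0.0331]], R = [[3.1623, 2.2136], [0.0000, 3.0166]]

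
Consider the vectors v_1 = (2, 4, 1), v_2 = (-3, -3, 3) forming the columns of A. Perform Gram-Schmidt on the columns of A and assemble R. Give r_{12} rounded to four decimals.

r_{12} = -3.2733

e_1 = v_1/‖v_1‖ = (2, 4, 1)/4.5826 = (0.4364, 0.8729, 0.2182).
r_{12} = e_1·v_2 = -3.2733.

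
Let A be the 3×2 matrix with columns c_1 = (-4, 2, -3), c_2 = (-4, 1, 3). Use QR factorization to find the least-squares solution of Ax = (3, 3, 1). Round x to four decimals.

x = (-0.2675, -0.1382)

c_1 = (-4, 2, -3); ‖c_1‖ = 5.3852, so q_1 = (-0.7428, 0.3714, -0.5571).
q_1·c_2 = (-0.7428)·(-4) + 0.3714·1 + (-0.5571)·3 = 1.6713.
u_2 = c_2 − 1.6713·q_1 = (-2.7586, 0.3793, 3.9310).
‖u_2‖ = 4.8174, so q_2 = (-0.5726, 0.0787, 0.8160).
Qᵀb = (-1.6713, -0.6657).
Back-substitute: x_2 = -0.6657/4.8174 = -0.1382.
x_1 = (-1.6713 − 1.6713·(-0.1382))/5.3852 = -0.2675.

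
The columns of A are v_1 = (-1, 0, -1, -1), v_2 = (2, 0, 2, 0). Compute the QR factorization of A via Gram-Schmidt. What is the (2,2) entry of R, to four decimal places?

e_1 = v_1/‖v_1‖ = (-1, 0, -1, -1)/1.7321 = (-0.5774, 0.0000, -0.5774, -0.5774).
r_{12} = e_1·v_2 = -2.3094.
u_2 = v_2 + 2.3094·e_1 = (0.6667, 0.0000, 0.6667, -1.3333).
r_{22} = ‖u_2‖ = 1.6330.

r_{22} = 1.6330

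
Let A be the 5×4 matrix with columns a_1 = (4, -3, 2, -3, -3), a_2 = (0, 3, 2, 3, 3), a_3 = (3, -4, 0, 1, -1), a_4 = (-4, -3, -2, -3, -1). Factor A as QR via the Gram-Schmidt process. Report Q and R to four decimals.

a_1 = (4, -3, 2, -3, -3); ‖a_1‖ = 6.8557, so q_1 = (0.5835, -0.4376, 0.2917, -0.4376, -0.4376).
q_1·a_2 = 0.5835·0 + (-0.4376)·3 + 0.2917·2 + (-0.4376)·3 + (-0.4376)·3 = -3.3549.
u_2 = a_2 + 3.3549·q_1 = (1.9574, 1.5319, 2.9787, 1.5319, 1.5319).
‖u_2‖ = 4.4435, so q_2 = (0.4405, 0.3448, 0.6704, 0.3448, 0.3448).
q_1·a_3 = 0.5835·3 + (-0.4376)·(-4) + 0.2917·0 + (-0.4376)·1 + (-0.4376)·(-1) = 3.5008; q_2·a_3 = 0.4405·3 + 0.3448·(-4) + 0.6704·0 + 0.3448·1 + 0.3448·(-1) = -0.0575.
u_3 = a_3 − 3.5008·q_1 + 0.0575·q_2 = (0.9828, -2.4483, -0.9828, 2.5517, 0.5517).
‖u_3‖ = 3.8395, so q_3 = (0.2560, -0.6377, -0.2560, 0.6646, 0.1437).
q_1·a_4 = 0.5835·(-4) + (-0.4376)·(-3) + 0.2917·(-2) + (-0.4376)·(-3) + (-0.4376)·(-1) = 0.1459; q_2·a_4 = 0.4405·(-4) + 0.3448·(-3) + 0.6704·(-2) + 0.3448·(-3) + 0.3448·(-1) = -5.5161; q_3·a_4 = 0.2560·(-4) + (-0.6377)·(-3) + (-0.2560)·(-2) + 0.6646·(-3) + 0.1437·(-1) = -0.7365.
u_4 = a_4 − 0.1459·q_1 + 5.5161·q_2 + 0.7365·q_3 = (-1.4667, -1.5041, 1.4667, -0.5450, 1.0713).
‖u_4‖ = 2.8301, so q_4 = (-0.5182, -0.5315, 0.5182, -0.1926, 0.3786).

Q = [[0.5835, 0.4405, 0.2560, -0.5182], [-0.4376, 0.3448, -0.6377, -0.5315], [0.2917, 0.6704, -0.2560, 0.5182], [-0.4376, 0.3448, 0.6646, -0.1926], [-0.4376, 0.3448, 0.1437, 0.3786]], R = [[6.8557, -3.3549, 3.5008, 0.1459], [0.0000, 4.4435, -0.0575, -5.5161], [0.0000, 0.0000, 3.8395, -0.7365], [0.0000, 0.0000, 0.0000, 2.8301]]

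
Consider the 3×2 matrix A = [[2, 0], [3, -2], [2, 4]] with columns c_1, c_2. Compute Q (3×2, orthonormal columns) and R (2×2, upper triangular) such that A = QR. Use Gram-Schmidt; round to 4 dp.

c_1 = (2, 3, 2); ‖c_1‖ = 4.1231, so e_1 = (0.4851, 0.7276, 0.4851).
e_1·c_2 = 0.4851·0 + 0.7276·(-2) + 0.4851·4 = 0.4851.
u_2 = c_2 − 0.4851·e_1 = (-0.2353, -2.3529, 3.7647).
‖u_2‖ = 4.4458, so e_2 = (-0.0529, -0.5293, 0.8468).

Q = [[0.4851, -0.0529], [0.7276, -0.5293], [0.4851, 0.8468]], R = [[4.1231, 0.4851], [0.0000, 4.4458]]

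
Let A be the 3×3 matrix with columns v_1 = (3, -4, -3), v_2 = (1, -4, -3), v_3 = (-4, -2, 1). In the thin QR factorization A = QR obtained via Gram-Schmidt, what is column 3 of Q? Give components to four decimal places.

q_3 = (0.0000, -0.6000, 0.8000)

v_1 = (3, -4, -3); ‖v_1‖ = 5.8310, so q_1 = (0.5145, -0.6860, -0.5145).
q_1·v_2 = 0.5145·1 + (-0.6860)·(-4) + (-0.5145)·(-3) = 4.8020.
u_2 = v_2 − 4.8020·q_1 = (-1.4706, -0.7059, -0.5294).
‖u_2‖ = 1.7150, so q_2 = (-0.8575, -0.4116, -0.3087).
q_1·v_3 = 0.5145·(-4) + (-0.6860)·(-2) + (-0.5145)·1 = -1.2005; q_2·v_3 = (-0.8575)·(-4) + (-0.4116)·(-2) + (-0.3087)·1 = 3.9445.
u_3 = v_3 + 1.2005·q_1 − 3.9445·q_2 = (0.0000, -1.2000, 1.6000).
‖u_3‖ = 2.0000, so q_3 = (0.0000, -0.6000, 0.8000).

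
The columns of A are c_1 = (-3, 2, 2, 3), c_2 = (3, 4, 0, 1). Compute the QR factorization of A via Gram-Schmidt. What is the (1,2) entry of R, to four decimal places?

r_{12} = 0.3922

c_1 = (-3, 2, 2, 3); ‖c_1‖ = 5.0990, so e_1 = (-0.5883, 0.3922, 0.3922, 0.5883).
r_{12} = e_1·c_2 = 0.3922.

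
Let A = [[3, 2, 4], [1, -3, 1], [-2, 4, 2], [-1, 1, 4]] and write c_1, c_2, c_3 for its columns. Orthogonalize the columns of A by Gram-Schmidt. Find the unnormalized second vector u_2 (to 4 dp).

c_1 = (3, 1, -2, -1); ‖c_1‖ = 3.8730, so q_1 = (0.7746, 0.2582, -0.5164, -0.2582).
q_1·c_2 = 0.7746·2 + 0.2582·(-3) + (-0.5164)·4 + (-0.2582)·1 = -1.5492.
u_2 = c_2 + 1.5492·q_1 = (3.2000, -2.6000, 3.2000, 0.6000).

u_2 = (3.2000, -2.6000, 3.2000, 0.6000)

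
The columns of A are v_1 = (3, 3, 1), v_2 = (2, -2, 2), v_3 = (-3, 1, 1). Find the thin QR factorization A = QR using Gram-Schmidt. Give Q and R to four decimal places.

Q = [[0.6882, 0.4905, -0.5345], [0.6882, -0.6745, 0.2673], [0.2294, 0.5518, 0.8018]], R = [[4.3589, 0.4588, -1.1471], [0.0000, 3.4336, -1.5942], [0.0000, 0.0000, 2.6726]]

v_1 = (3, 3, 1); ‖v_1‖ = 4.3589, so e_1 = (0.6882, 0.6882, 0.2294).
e_1·v_2 = 0.6882·2 + 0.6882·(-2) + 0.2294·2 = 0.4588.
u_2 = v_2 − 0.4588·e_1 = (1.6842, -2.3158, 1.8947).
‖u_2‖ = 3.4336, so e_2 = (0.4905, -0.6745, 0.5518).
e_1·v_3 = 0.6882·(-3) + 0.6882·1 + 0.2294·1 = -1.1471; e_2·v_3 = 0.4905·(-3) + (-0.6745)·1 + 0.5518·1 = -1.5942.
u_3 = v_3 + 1.1471·e_1 + 1.5942·e_2 = (-1.4286, 0.7143, 2.1429).
‖u_3‖ = 2.6726, so e_3 = (-0.5345, 0.2673, 0.8018).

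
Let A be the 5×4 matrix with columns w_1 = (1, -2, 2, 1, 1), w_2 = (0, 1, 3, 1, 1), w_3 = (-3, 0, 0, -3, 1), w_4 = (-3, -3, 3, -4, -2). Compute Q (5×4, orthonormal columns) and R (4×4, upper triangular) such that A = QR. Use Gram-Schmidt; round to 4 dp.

Q = [[0.3015, -0.1846, -0.6124, -0.0660], [-0.6030, 0.7078, -0.2654, -0.1606], [0.6030, 0.6462, 0.1837, 0.4158], [0.3015, 0.1539, -0.6328, -0.2222], [0.3015, 0.1539, 0.3470, -0.8646]], R = [[3.3166, 1.8091, -1.5076, 0.9045], [0.0000, 2.9542, 0.2462, -0.5539], [0.0000, 0.0000, 4.0825, 5.0215], [0.0000, 0.0000, 0.0000, 4.5453]]

w_1 = (1, -2, 2, 1, 1); ‖w_1‖ = 3.3166, so q_1 = (0.3015, -0.6030, 0.6030, 0.3015, 0.3015).
q_1·w_2 = 0.3015·0 + (-0.6030)·1 + 0.6030·3 + 0.3015·1 + 0.3015·1 = 1.8091.
u_2 = w_2 − 1.8091·q_1 = (-0.5455, 2.0909, 1.9091, 0.4545, 0.4545).
‖u_2‖ = 2.9542, so q_2 = (-0.1846, 0.7078, 0.6462, 0.1539, 0.1539).
q_1·w_3 = 0.3015·(-3) + (-0.6030)·0 + 0.6030·0 + 0.3015·(-3) + 0.3015·1 = -1.5076; q_2·w_3 = (-0.1846)·(-3) + 0.7078·0 + 0.6462·0 + 0.1539·(-3) + 0.1539·1 = 0.2462.
u_3 = w_3 + 1.5076·q_1 − 0.2462·q_2 = (-2.5000, -1.0833, 0.7500, -2.5833, 1.4167).
‖u_3‖ = 4.0825, so q_3 = (-0.6124, -0.2654, 0.1837, -0.6328, 0.3470).
q_1·w_4 = 0.3015·(-3) + (-0.6030)·(-3) + 0.6030·3 + 0.3015·(-4) + 0.3015·(-2) = 0.9045; q_2·w_4 = (-0.1846)·(-3) + 0.7078·(-3) + 0.6462·3 + 0.1539·(-4) + 0.1539·(-2) = -0.5539; q_3·w_4 = (-0.6124)·(-3) + (-0.2654)·(-3) + 0.1837·3 + (-0.6328)·(-4) + 0.3470·(-2) = 5.0215.
u_4 = w_4 − 0.9045·q_1 + 0.5539·q_2 − 5.0215·q_3 = (-0.3000, -0.7300, 1.8900, -1.0100, -3.9300).
‖u_4‖ = 4.5453, so q_4 = (-0.0660, -0.1606, 0.4158, -0.2222, -0.8646).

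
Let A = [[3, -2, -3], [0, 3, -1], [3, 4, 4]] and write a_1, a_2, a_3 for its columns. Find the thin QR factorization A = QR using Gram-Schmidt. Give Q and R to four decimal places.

a_1 = (3, 0, 3); ‖a_1‖ = 4.2426, so e_1 = (0.7071, 0.0000, 0.7071).
e_1·a_2 = 0.7071·(-2) + 0.0000·3 + 0.7071·4 = 1.4142.
u_2 = a_2 − 1.4142·e_1 = (-3.0000, 3.0000, 3.0000).
‖u_2‖ = 5.1962, so e_2 = (-0.5774, 0.5774, 0.5774).
e_1·a_3 = 0.7071·(-3) + 0.0000·(-1) + 0.7071·4 = 0.7071; e_2·a_3 = (-0.5774)·(-3) + 0.5774·(-1) + 0.5774·4 = 3.4641.
u_3 = a_3 − 0.7071·e_1 − 3.4641·e_2 = (-1.5000, -3.0000, 1.5000).
‖u_3‖ = 3.6742, so e_3 = (-0.4082, -0.8165, 0.4082).

Q = [[0.7071, -0.5774, -0.4082], [0.0000, 0.5774, -0.8165], [0.7071, 0.5774, 0.4082]], R = [[4.2426, 1.4142, 0.7071], [0.0000, 5.1962, 3.4641], [0.0000, 0.0000, 3.6742]]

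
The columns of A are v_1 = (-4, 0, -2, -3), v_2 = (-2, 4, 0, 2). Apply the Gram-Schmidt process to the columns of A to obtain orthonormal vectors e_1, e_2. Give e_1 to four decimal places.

v_1 = (-4, 0, -2, -3); ‖v_1‖ = 5.3852, so e_1 = (-0.7428, 0.0000, -0.3714, -0.5571).

e_1 = (-0.7428, 0.0000, -0.3714, -0.5571)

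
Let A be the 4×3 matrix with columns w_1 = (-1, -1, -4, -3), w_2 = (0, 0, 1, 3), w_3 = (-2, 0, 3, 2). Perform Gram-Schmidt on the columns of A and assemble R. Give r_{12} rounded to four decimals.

w_1 = (-1, -1, -4, -3); ‖w_1‖ = 5.1962, so e_1 = (-0.1925, -0.1925, -0.7698, -0.5774).
r_{12} = e_1·w_2 = -2.5019.

r_{12} = -2.5019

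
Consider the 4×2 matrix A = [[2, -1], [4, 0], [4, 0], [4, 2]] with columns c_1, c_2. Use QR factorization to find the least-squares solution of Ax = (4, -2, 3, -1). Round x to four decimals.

c_1 = (2, 4, 4, 4); ‖c_1‖ = 7.2111, so e_1 = (0.2774, 0.5547, 0.5547, 0.5547).
e_1·c_2 = 0.2774·(-1) + 0.5547·0 + 0.5547·0 + 0.5547·2 = 0.8321.
u_2 = c_2 − 0.8321·e_1 = (-1.2308, -0.4615, -0.4615, 1.5385).
‖u_2‖ = 2.0755, so e_2 = (-0.5930, -0.2224, -0.2224, 0.7412).
Qᵀb = (1.1094, -3.3356).
Back-substitute: x_2 = -3.3356/2.0755 = -1.6071.
x_1 = (1.1094 − 0.8321·(-1.6071))/7.2111 = 0.3393.

x = (0.3393, -1.6071)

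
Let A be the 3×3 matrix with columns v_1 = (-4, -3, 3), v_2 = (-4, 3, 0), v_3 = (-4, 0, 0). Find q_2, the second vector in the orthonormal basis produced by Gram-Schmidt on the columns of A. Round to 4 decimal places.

q_2 = (-0.6544, 0.7453, -0.1273)

q_1 = v_1/‖v_1‖ = (-4, -3, 3)/5.8310 = (-0.6860, -0.5145, 0.5145).
r_{12} = q_1·v_2 = 1.2005.
u_2 = v_2 − 1.2005·q_1 = (-3.1765, 3.6176, -0.6176).
‖u_2‖ = 4.8537, so q_2 = (-0.6544, 0.7453, -0.1273).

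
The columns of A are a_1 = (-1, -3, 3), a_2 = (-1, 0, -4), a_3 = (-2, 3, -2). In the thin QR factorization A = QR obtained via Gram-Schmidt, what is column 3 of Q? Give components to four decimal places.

e_3 = (-0.8443, 0.4925, 0.2111)

e_1 = a_1/‖a_1‖ = (-1, -3, 3)/4.3589 = (-0.2294, -0.6882, 0.6882).
r_{12} = e_1·a_2 = -2.5236.
u_2 = a_2 + 2.5236·e_1 = (-1.5789, -1.7368, -2.2632).
‖u_2‖ = 3.2606, so e_2 = (-0.4842, -0.5327, -0.6941).
r_{13} = e_1·a_3 = -2.9824; r_{23} = e_2·a_3 = 0.7587.
u_3 = a_3 + 2.9824·e_1 − 0.7587·e_2 = (-2.3168, 1.3515, 0.5792).
‖u_3‖ = 2.7440, so e_3 = (-0.8443, 0.4925, 0.2111).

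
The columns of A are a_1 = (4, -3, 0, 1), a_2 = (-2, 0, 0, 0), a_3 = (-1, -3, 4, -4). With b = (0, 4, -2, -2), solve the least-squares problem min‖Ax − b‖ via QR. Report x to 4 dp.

a_1 = (4, -3, 0, 1); ‖a_1‖ = 5.0990, so e_1 = (0.7845, -0.5883, 0.0000, 0.1961).
e_1·a_2 = 0.7845·(-2) + (-0.5883)·0 + 0.0000·0 + 0.1961·0 = -1.5689.
u_2 = a_2 + 1.5689·e_1 = (-0.7692, -0.9231, 0.0000, 0.3077).
‖u_2‖ = 1.2403, so e_2 = (-0.6202, -0.7442, 0.0000, 0.2481).
e_1·a_3 = 0.7845·(-1) + (-0.5883)·(-3) + 0.0000·4 + 0.1961·(-4) = 0.1961; e_2·a_3 = (-0.6202)·(-1) + (-0.7442)·(-3) + 0.0000·4 + 0.2481·(-4) = 1.8605.
u_3 = a_3 − 0.1961·e_1 − 1.8605·e_2 = (0.0000, -1.5000, 4.0000, -4.5000).
‖u_3‖ = 6.2048, so e_3 = (0.0000, -0.2417, 0.6447, -0.7252).
Qᵀb = (-2.7456, -3.4730, -0.8058).
Back-substitute: x_3 = -0.8058/6.2048 = -0.1299.
x_2 = (-3.4730 − 1.8605·(-0.1299))/1.2403 = -2.6052.
x_1 = (-2.7456 + 1.5689·(-2.6052) − 0.1961·(-0.1299))/5.0990 = -1.3351.

x = (-1.3351, -2.6052, -0.1299)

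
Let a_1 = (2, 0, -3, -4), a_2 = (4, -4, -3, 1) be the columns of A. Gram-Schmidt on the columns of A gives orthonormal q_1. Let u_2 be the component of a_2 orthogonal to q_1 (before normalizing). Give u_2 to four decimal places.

q_1 = a_1/‖a_1‖ = (2, 0, -3, -4)/5.3852 = (0.3714, 0.0000, -0.5571, -0.7428).
r_{12} = q_1·a_2 = 2.4140.
u_2 = a_2 − 2.4140·q_1 = (3.1034, -4.0000, -1.6552, 2.7931).

u_2 = (3.1034, -4.0000, -1.6552, 2.7931)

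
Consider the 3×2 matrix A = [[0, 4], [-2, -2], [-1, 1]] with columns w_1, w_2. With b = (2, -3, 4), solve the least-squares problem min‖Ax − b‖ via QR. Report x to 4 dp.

e_1 = w_1/‖w_1‖ = (0, -2, -1)/2.2361 = (0.0000, -0.8944, -0.4472).
r_{12} = e_1·w_2 = 1.3416.
u_2 = w_2 − 1.3416·e_1 = (4.0000, -0.8000, 1.6000).
‖u_2‖ = 4.3818, so e_2 = (0.9129, -0.1826, 0.3651).
Qᵀb = (0.8944, 3.8341).
Back-substitute: x_2 = 3.8341/4.3818 = 0.8750.
x_1 = (0.8944 − 1.3416·0.8750)/2.2361 = -0.1250.

x = (-0.1250, 0.8750)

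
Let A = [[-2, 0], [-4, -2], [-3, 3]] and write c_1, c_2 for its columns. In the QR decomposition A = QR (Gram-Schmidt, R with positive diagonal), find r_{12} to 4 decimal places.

r_{12} = -0.1857

q_1 = c_1/‖c_1‖ = (-2, -4, -3)/5.3852 = (-0.3714, -0.7428, -0.5571).
r_{12} = q_1·c_2 = -0.1857.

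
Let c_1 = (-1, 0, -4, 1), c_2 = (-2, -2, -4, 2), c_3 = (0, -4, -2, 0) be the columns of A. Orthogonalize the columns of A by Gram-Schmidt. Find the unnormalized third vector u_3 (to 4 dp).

c_1 = (-1, 0, -4, 1); ‖c_1‖ = 4.2426, so q_1 = (-0.2357, 0.0000, -0.9428, 0.2357).
q_1·c_2 = (-0.2357)·(-2) + 0.0000·(-2) + (-0.9428)·(-4) + 0.2357·2 = 4.7140.
u_2 = c_2 − 4.7140·q_1 = (-0.8889, -2.0000, 0.4444, 0.8889).
‖u_2‖ = 2.4037, so q_2 = (-0.3698, -0.8321, 0.1849, 0.3698).
q_1·c_3 = (-0.2357)·0 + 0.0000·(-4) + (-0.9428)·(-2) + 0.2357·0 = 1.8856; q_2·c_3 = (-0.3698)·0 + (-0.8321)·(-4) + 0.1849·(-2) + 0.3698·0 = 2.9584.
u_3 = c_3 − 1.8856·q_1 − 2.9584·q_2 = (1.5385, -1.5385, -0.7692, -1.5385).

u_3 = (1.5385, -1.5385, -0.7692, -1.5385)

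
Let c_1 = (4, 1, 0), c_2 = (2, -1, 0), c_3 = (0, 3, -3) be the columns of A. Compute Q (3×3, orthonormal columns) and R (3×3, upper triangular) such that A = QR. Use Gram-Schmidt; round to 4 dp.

q_1 = c_1/‖c_1‖ = (4, 1, 0)/4.1231 = (0.9701, 0.2425, 0.0000).
r_{12} = q_1·c_2 = 1.6977.
u_2 = c_2 − 1.6977·q_1 = (0.3529, -1.4118, 0.0000).
‖u_2‖ = 1.4552, so q_2 = (0.2425, -0.9701, 0.0000).
r_{13} = q_1·c_3 = 0.7276; r_{23} = q_2·c_3 = -2.9104.
u_3 = c_3 − 0.7276·q_1 + 2.9104·q_2 = (0.0000, 0.0000, -3.0000).
‖u_3‖ = 3.0000, so q_3 = (0.0000, 0.0000, -1.0000).

Q = [[0.9701, 0.2425, 0.0000], [0.2425, -0.9701, 0.0000], [0.0000, 0.0000, -1.0000]], R = [[4.1231, 1.6977, 0.7276], [0.0000, 1.4552, -2.9104], [0.0000, 0.0000, 3.0000]]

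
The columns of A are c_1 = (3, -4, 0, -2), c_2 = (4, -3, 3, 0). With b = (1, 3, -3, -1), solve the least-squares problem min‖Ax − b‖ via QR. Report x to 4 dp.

x = (0.2390, -0.5805)

e_1 = c_1/‖c_1‖ = (3, -4, 0, -2)/5.3852 = (0.5571, -0.7428, 0.0000, -0.3714).
r_{12} = e_1·c_2 = 4.4567.
u_2 = c_2 − 4.4567·e_1 = (1.5172, 0.3103, 3.0000, 1.6552).
‖u_2‖ = 3.7600, so e_2 = (0.4035, 0.0825, 0.7979, 0.4402).
Qᵀb = (-1.2999, -2.1827).
Back-substitute: x_2 = -2.1827/3.7600 = -0.5805.
x_1 = (-1.2999 − 4.4567·(-0.5805))/5.3852 = 0.2390.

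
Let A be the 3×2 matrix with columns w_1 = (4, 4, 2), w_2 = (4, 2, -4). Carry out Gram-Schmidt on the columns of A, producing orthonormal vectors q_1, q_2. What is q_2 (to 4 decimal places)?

q_2 = (0.4134, 0.0413, -0.9096)

w_1 = (4, 4, 2); ‖w_1‖ = 6.0000, so q_1 = (0.6667, 0.6667, 0.3333).
q_1·w_2 = 0.6667·4 + 0.6667·2 + 0.3333·(-4) = 2.6667.
u_2 = w_2 − 2.6667·q_1 = (2.2222, 0.2222, -4.8889).
‖u_2‖ = 5.3748, so q_2 = (0.4134, 0.0413, -0.9096).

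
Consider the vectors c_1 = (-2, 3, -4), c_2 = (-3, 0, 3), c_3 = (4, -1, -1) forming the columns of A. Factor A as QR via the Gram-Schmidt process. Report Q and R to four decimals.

c_1 = (-2, 3, -4); ‖c_1‖ = 5.3852, so e_1 = (-0.3714, 0.5571, -0.7428).
e_1·c_2 = (-0.3714)·(-3) + 0.5571·0 + (-0.7428)·3 = -1.1142.
u_2 = c_2 + 1.1142·e_1 = (-3.4138, 0.6207, 2.1724).
‖u_2‖ = 4.0937, so e_2 = (-0.8339, 0.1516, 0.5307).
e_1·c_3 = (-0.3714)·4 + 0.5571·(-1) + (-0.7428)·(-1) = -1.2999; e_2·c_3 = (-0.8339)·4 + 0.1516·(-1) + 0.5307·(-1) = -4.0179.
u_3 = c_3 + 1.2999·e_1 + 4.0179·e_2 = (0.1667, 0.3333, 0.1667).
‖u_3‖ = 0.4082, so e_3 = (0.4082, 0.8165, 0.4082).

Q = [[-0.3714, -0.8339, 0.4082], [0.5571, 0.1516, 0.8165], [-0.7428, 0.5307, 0.4082]], R = [[5.3852, -1.1142, -1.2999], [0.0000, 4.0937, -4.0179], [0.0000, 0.0000, 0.4082]]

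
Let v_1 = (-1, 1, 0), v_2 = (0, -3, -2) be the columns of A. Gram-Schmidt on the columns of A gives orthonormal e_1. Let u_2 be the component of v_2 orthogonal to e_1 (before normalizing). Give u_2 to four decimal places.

v_1 = (-1, 1, 0); ‖v_1‖ = 1.4142, so e_1 = (-0.7071, 0.7071, 0.0000).
e_1·v_2 = (-0.7071)·0 + 0.7071·(-3) + 0.0000·(-2) = -2.1213.
u_2 = v_2 + 2.1213·e_1 = (-1.5000, -1.5000, -2.0000).

u_2 = (-1.5000, -1.5000, -2.0000)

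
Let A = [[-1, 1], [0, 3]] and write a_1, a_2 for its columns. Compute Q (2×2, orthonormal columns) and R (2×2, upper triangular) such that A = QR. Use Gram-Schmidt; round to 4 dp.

a_1 = (-1, 0); ‖a_1‖ = 1.0000, so q_1 = (-1.0000, 0.0000).
q_1·a_2 = (-1.0000)·1 + 0.0000·3 = -1.0000.
u_2 = a_2 + 1.0000·q_1 = (0.0000, 3.0000).
‖u_2‖ = 3.0000, so q_2 = (0.0000, 1.0000).

Q = [[-1.0000, 0.0000], [0.0000, 1.0000]], R = [[1.0000, -1.0000], [0.0000, 3.0000]]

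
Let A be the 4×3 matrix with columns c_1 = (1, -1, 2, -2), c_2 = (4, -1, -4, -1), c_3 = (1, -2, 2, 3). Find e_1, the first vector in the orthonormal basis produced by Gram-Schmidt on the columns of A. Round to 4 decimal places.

c_1 = (1, -1, 2, -2); ‖c_1‖ = 3.1623, so e_1 = (0.3162, -0.3162, 0.6325, -0.6325).

e_1 = (0.3162, -0.3162, 0.6325, -0.6325)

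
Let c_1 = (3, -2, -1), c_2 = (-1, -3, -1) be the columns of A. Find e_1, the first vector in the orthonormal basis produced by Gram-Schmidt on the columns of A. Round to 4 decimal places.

c_1 = (3, -2, -1); ‖c_1‖ = 3.7417, so e_1 = (0.8018, -0.5345, -0.2673).

e_1 = (0.8018, -0.5345, -0.2673)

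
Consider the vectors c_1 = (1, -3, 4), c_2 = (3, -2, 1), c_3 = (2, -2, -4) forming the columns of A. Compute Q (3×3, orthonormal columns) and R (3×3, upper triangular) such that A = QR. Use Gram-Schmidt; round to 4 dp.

c_1 = (1, -3, 4); ‖c_1‖ = 5.0990, so e_1 = (0.1961, -0.5883, 0.7845).
e_1·c_2 = 0.1961·3 + (-0.5883)·(-2) + 0.7845·1 = 2.5495.
u_2 = c_2 − 2.5495·e_1 = (2.5000, -0.5000, -1.0000).
‖u_2‖ = 2.7386, so e_2 = (0.9129, -0.1826, -0.3651).
e_1·c_3 = 0.1961·2 + (-0.5883)·(-2) + 0.7845·(-4) = -1.5689; e_2·c_3 = 0.9129·2 + (-0.1826)·(-2) + (-0.3651)·(-4) = 3.6515.
u_3 = c_3 + 1.5689·e_1 − 3.6515·e_2 = (-1.0256, -2.2564, -1.4359).
‖u_3‖ = 2.8645, so e_3 = (-0.3581, -0.7877, -0.5013).

Q = [[0.1961, 0.9129, -0.3581], [-0.5883, -0.1826, -0.7877], [0.7845, -0.3651, -0.5013]], R = [[5.0990, 2.5495, -1.5689], [0.0000, 2.7386, 3.6515], [0.0000, 0.0000, 2.8645]]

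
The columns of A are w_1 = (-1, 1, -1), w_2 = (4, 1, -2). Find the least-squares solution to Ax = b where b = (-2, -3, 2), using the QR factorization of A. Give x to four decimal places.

x = (-1.2581, -0.7742)

q_1 = w_1/‖w_1‖ = (-1, 1, -1)/1.7321 = (-0.5774, 0.5774, -0.5774).
r_{12} = q_1·w_2 = -0.5774.
u_2 = w_2 + 0.5774·q_1 = (3.6667, 1.3333, -2.3333).
‖u_2‖ = 4.5461, so q_2 = (0.8066, 0.2933, -0.5133).
Qᵀb = (-1.7321, -3.5195).
Back-substitute: x_2 = -3.5195/4.5461 = -0.7742.
x_1 = (-1.7321 + 0.5774·(-0.7742))/1.7321 = -1.2581.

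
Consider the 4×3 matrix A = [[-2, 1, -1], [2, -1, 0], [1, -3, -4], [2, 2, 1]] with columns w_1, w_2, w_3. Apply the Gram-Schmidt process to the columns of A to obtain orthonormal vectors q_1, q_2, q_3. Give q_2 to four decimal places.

q_1 = w_1/‖w_1‖ = (-2, 2, 1, 2)/3.6056 = (-0.5547, 0.5547, 0.2774, 0.5547).
r_{12} = q_1·w_2 = -0.8321.
u_2 = w_2 + 0.8321·q_1 = (0.5385, -0.5385, -2.7692, 2.4615).
‖u_2‖ = 3.7826, so q_2 = (0.1424, -0.1424, -0.7321, 0.6508).

q_2 = (0.1424, -0.1424, -0.7321, 0.6508)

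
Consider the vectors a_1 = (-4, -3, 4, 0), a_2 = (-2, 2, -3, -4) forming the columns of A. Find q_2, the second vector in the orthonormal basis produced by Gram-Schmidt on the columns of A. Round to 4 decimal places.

a_1 = (-4, -3, 4, 0); ‖a_1‖ = 6.4031, so q_1 = (-0.6247, -0.4685, 0.6247, 0.0000).
q_1·a_2 = (-0.6247)·(-2) + (-0.4685)·2 + 0.6247·(-3) + 0.0000·(-4) = -1.5617.
u_2 = a_2 + 1.5617·q_1 = (-2.9756, 1.2683, -2.0244, -4.0000).
‖u_2‖ = 5.5282, so q_2 = (-0.5383, 0.2294, -0.3662, -0.7236).

q_2 = (-0.5383, 0.2294, -0.3662, -0.7236)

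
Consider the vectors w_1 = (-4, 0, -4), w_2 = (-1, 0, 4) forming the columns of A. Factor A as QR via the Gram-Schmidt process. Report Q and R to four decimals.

w_1 = (-4, 0, -4); ‖w_1‖ = 5.6569, so e_1 = (-0.7071, 0.0000, -0.7071).
e_1·w_2 = (-0.7071)·(-1) + 0.0000·0 + (-0.7071)·4 = -2.1213.
u_2 = w_2 + 2.1213·e_1 = (-2.5000, 0.0000, 2.5000).
‖u_2‖ = 3.5355, so e_2 = (-0.7071, 0.0000, 0.7071).

Q = [[-0.7071, -0.7071], [0.0000, 0.0000], [-0.7071, 0.7071]], R = [[5.6569, -2.1213], [0.0000, 3.5355]]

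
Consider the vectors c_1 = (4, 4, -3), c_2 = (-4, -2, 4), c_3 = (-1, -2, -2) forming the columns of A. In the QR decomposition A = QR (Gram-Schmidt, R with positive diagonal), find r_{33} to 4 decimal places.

r_{33} = 1.3416

q_1 = c_1/‖c_1‖ = (4, 4, -3)/6.4031 = (0.6247, 0.6247, -0.4685).
r_{12} = q_1·c_2 = -5.6223.
u_2 = c_2 + 5.6223·q_1 = (-0.4878, 1.5122, 1.3659).
‖u_2‖ = 2.0953, so q_2 = (-0.2328, 0.7217, 0.6519).
r_{13} = q_1·c_3 = -0.9370; r_{23} = q_2·c_3 = -2.5143.
u_3 = c_3 + 0.9370·q_1 + 2.5143·q_2 = (-1.0000, 0.4000, -0.8000).
r_{33} = ‖u_3‖ = 1.3416.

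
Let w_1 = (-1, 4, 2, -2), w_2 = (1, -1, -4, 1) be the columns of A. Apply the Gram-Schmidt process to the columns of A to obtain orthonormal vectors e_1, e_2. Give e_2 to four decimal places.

e_2 = (0.1265, 0.4427, -0.8854, -0.0632)

w_1 = (-1, 4, 2, -2); ‖w_1‖ = 5.0000, so e_1 = (-0.2000, 0.8000, 0.4000, -0.4000).
e_1·w_2 = (-0.2000)·1 + 0.8000·(-1) + 0.4000·(-4) + (-0.4000)·1 = -3.0000.
u_2 = w_2 + 3.0000·e_1 = (0.4000, 1.4000, -2.8000, -0.2000).
‖u_2‖ = 3.1623, so e_2 = (0.1265, 0.4427, -0.8854, -0.0632).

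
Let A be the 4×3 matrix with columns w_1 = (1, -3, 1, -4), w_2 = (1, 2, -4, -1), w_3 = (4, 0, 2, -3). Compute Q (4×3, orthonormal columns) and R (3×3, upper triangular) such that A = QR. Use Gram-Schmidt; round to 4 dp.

w_1 = (1, -3, 1, -4); ‖w_1‖ = 5.1962, so e_1 = (0.1925, -0.5774, 0.1925, -0.7698).
e_1·w_2 = 0.1925·1 + (-0.5774)·2 + 0.1925·(-4) + (-0.7698)·(-1) = -0.9623.
u_2 = w_2 + 0.9623·e_1 = (1.1852, 1.4444, -3.8148, -1.7407).
‖u_2‖ = 4.5907, so e_2 = (0.2582, 0.3146, -0.8310, -0.3792).
e_1·w_3 = 0.1925·4 + (-0.5774)·0 + 0.1925·2 + (-0.7698)·(-3) = 3.4641; e_2·w_3 = 0.2582·4 + 0.3146·0 + (-0.8310)·2 + (-0.3792)·(-3) = 0.5083.
u_3 = w_3 − 3.4641·e_1 − 0.5083·e_2 = (3.2021, 1.8401, 1.7557, -0.1406).
‖u_3‖ = 4.0917, so e_3 = (0.7826, 0.4497, 0.4291, -0.0344).

Q = [[0.1925, 0.2582, 0.7826], [-0.5774, 0.3146, 0.4497], [0.1925, -0.8310, 0.4291], [-0.7698, -0.3792, -0.0344]], R = [[5.1962, -0.9623, 3.4641], [0.0000, 4.5907, 0.5083], [0.0000, 0.0000, 4.0917]]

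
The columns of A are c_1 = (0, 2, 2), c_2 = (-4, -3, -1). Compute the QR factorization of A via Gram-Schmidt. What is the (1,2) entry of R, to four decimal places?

c_1 = (0, 2, 2); ‖c_1‖ = 2.8284, so e_1 = (0.0000, 0.7071, 0.7071).
r_{12} = e_1·c_2 = -2.8284.

r_{12} = -2.8284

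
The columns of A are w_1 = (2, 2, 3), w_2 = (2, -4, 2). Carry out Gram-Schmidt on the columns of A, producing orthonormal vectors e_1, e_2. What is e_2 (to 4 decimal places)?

e_2 = (0.3620, -0.8688, 0.3379)

e_1 = w_1/‖w_1‖ = (2, 2, 3)/4.1231 = (0.4851, 0.4851, 0.7276).
r_{12} = e_1·w_2 = 0.4851.
u_2 = w_2 − 0.4851·e_1 = (1.7647, -4.2353, 1.6471).
‖u_2‖ = 4.8749, so e_2 = (0.3620, -0.8688, 0.3379).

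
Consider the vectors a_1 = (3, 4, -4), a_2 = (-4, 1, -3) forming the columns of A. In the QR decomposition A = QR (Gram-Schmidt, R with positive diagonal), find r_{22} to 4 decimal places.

r_{22} = 5.0606

e_1 = a_1/‖a_1‖ = (3, 4, -4)/6.4031 = (0.4685, 0.6247, -0.6247).
r_{12} = e_1·a_2 = 0.6247.
u_2 = a_2 − 0.6247·e_1 = (-4.2927, 0.6098, -2.6098).
r_{22} = ‖u_2‖ = 5.0606.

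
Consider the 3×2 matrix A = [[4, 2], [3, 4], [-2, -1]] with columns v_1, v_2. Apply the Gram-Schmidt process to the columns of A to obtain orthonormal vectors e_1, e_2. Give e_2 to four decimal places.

v_1 = (4, 3, -2); ‖v_1‖ = 5.3852, so e_1 = (0.7428, 0.5571, -0.3714).
e_1·v_2 = 0.7428·2 + 0.5571·4 + (-0.3714)·(-1) = 4.0853.
u_2 = v_2 − 4.0853·e_1 = (-1.0345, 1.7241, 0.5172).
‖u_2‖ = 2.0761, so e_2 = (-0.4983, 0.8305, 0.2491).

e_2 = (-0.4983, 0.8305, 0.2491)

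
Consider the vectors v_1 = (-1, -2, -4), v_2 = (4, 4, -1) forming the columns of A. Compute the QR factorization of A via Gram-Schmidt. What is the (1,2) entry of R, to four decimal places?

q_1 = v_1/‖v_1‖ = (-1, -2, -4)/4.5826 = (-0.2182, -0.4364, -0.8729).
r_{12} = q_1·v_2 = -1.7457.

r_{12} = -1.7457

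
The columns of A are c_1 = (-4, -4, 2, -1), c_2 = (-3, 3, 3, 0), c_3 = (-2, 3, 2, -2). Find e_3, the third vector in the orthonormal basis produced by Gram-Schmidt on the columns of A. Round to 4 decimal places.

c_1 = (-4, -4, 2, -1); ‖c_1‖ = 6.0828, so e_1 = (-0.6576, -0.6576, 0.3288, -0.1644).
e_1·c_2 = (-0.6576)·(-3) + (-0.6576)·3 + 0.3288·3 + (-0.1644)·0 = 0.9864.
u_2 = c_2 − 0.9864·e_1 = (-2.3514, 3.6486, 2.6757, 0.1622).
‖u_2‖ = 5.1017, so e_2 = (-0.4609, 0.7152, 0.5245, 0.0318).
e_1·c_3 = (-0.6576)·(-2) + (-0.6576)·3 + 0.3288·2 + (-0.1644)·(-2) = 0.3288; e_2·c_3 = (-0.4609)·(-2) + 0.7152·3 + 0.5245·2 + 0.0318·(-2) = 4.0527.
u_3 = c_3 − 0.3288·e_1 − 4.0527·e_2 = (0.0841, 0.3178, -0.2336, -2.0748).
‖u_3‖ = 2.1136, so e_3 = (0.0398, 0.1503, -0.1105, -0.9816).

e_3 = (0.0398, 0.1503, -0.1105, -0.9816)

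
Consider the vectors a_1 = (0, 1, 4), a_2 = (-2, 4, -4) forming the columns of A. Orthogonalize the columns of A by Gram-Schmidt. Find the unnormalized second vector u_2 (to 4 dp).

u_2 = (-2.0000, 4.7059, -1.1765)

a_1 = (0, 1, 4); ‖a_1‖ = 4.1231, so e_1 = (0.0000, 0.2425, 0.9701).
e_1·a_2 = 0.0000·(-2) + 0.2425·4 + 0.9701·(-4) = -2.9104.
u_2 = a_2 + 2.9104·e_1 = (-2.0000, 4.7059, -1.1765).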